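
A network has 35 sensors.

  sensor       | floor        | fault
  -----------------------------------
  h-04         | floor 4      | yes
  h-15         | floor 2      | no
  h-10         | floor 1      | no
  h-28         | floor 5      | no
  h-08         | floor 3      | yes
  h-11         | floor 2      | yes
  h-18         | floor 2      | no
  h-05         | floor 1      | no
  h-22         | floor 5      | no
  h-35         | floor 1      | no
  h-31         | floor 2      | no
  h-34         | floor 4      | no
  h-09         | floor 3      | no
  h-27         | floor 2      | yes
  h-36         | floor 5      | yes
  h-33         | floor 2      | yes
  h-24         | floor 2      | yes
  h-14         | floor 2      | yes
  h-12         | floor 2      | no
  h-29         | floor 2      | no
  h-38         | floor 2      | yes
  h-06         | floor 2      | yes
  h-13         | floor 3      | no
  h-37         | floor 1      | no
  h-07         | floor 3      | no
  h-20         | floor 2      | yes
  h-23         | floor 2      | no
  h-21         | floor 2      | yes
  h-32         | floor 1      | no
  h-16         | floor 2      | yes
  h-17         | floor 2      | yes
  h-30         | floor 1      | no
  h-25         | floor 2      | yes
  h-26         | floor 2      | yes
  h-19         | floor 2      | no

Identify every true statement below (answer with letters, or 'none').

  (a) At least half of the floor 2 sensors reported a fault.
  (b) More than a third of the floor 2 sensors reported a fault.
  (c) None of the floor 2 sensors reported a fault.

(a), (b)

|A| = 20, |A ∩ B| = 13, |A ∖ B| = 7.
(a) |A ∩ B| ≥ |A ∖ B|: holds.
(b) |A ∩ B| / |A| > 1/3: holds.
(c) A ∩ B = ∅ (|A ∩ B| = 0): fails.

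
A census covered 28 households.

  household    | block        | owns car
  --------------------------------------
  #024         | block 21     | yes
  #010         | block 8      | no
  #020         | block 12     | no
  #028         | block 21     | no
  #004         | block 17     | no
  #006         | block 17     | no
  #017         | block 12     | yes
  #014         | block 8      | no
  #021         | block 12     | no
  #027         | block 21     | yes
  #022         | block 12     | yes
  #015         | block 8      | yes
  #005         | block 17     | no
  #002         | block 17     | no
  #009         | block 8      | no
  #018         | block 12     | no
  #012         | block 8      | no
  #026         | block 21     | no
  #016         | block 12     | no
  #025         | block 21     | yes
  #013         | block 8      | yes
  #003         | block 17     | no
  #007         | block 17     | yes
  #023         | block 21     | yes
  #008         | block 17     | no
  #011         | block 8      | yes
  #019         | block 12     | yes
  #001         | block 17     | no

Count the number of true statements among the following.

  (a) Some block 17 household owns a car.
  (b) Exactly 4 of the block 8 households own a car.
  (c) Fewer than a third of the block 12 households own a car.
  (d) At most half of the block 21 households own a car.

1

(a) block 17: |A| = 8, |A ∩ B| = 1; needs A ∩ B ≠ ∅ (|A ∩ B| ≥ 1) — true.
(b) block 8: |A| = 7, |A ∩ B| = 3; needs |A ∩ B| = 4 — false.
(c) block 12: |A| = 7, |A ∩ B| = 3; needs |A ∩ B| / |A| < 1/3 — false.
(d) block 21: |A| = 6, |A ∩ B| = 4; needs |A ∩ B| ≤ |A ∖ B| — false.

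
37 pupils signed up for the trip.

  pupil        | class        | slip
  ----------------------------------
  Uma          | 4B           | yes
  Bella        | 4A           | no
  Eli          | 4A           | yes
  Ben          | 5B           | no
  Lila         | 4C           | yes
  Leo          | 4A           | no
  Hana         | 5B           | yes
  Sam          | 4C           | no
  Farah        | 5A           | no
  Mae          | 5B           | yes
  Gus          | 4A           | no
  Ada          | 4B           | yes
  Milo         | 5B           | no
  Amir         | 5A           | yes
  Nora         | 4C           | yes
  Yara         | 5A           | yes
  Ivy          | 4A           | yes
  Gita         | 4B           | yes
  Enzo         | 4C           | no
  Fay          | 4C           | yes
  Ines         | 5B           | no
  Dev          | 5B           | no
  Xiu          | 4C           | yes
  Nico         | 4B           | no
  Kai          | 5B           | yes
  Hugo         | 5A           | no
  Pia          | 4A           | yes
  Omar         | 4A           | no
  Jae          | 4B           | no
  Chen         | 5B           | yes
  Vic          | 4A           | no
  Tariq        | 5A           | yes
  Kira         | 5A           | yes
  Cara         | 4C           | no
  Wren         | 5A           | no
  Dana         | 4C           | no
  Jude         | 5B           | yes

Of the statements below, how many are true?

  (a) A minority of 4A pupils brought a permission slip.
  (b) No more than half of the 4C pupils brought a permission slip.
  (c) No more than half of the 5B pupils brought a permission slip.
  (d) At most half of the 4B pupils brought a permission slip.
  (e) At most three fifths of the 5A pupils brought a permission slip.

(a) 4A: |A| = 8, |A ∩ B| = 3; needs |A ∩ B| < |A ∖ B| — true.
(b) 4C: |A| = 8, |A ∩ B| = 4; needs |A ∩ B| ≤ |A ∖ B| — true.
(c) 5B: |A| = 9, |A ∩ B| = 5; needs |A ∩ B| ≤ |A ∖ B| — false.
(d) 4B: |A| = 5, |A ∩ B| = 3; needs |A ∩ B| ≤ |A ∖ B| — false.
(e) 5A: |A| = 7, |A ∩ B| = 4; needs |A ∩ B| / |A| ≤ 3/5 — true.

3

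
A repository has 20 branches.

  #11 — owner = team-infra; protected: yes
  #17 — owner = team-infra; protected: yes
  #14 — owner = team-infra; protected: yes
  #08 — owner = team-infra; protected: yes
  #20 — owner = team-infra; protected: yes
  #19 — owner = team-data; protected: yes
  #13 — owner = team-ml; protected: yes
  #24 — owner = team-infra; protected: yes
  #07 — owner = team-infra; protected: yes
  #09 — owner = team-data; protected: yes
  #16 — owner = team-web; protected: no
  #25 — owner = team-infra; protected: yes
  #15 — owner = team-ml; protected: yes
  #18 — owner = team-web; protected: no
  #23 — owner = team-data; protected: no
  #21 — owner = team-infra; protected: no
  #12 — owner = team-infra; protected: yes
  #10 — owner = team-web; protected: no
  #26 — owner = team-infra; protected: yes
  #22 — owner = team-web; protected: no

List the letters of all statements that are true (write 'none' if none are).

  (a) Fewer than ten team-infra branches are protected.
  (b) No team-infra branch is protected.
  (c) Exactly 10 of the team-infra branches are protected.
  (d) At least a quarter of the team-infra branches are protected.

(c), (d)

|A| = 11, |A ∩ B| = 10, |A ∖ B| = 1.
(a) |A ∩ B| < 10: fails.
(b) A ∩ B = ∅ (|A ∩ B| = 0): fails.
(c) |A ∩ B| = 10: holds.
(d) |A ∩ B| / |A| ≥ 1/4: holds.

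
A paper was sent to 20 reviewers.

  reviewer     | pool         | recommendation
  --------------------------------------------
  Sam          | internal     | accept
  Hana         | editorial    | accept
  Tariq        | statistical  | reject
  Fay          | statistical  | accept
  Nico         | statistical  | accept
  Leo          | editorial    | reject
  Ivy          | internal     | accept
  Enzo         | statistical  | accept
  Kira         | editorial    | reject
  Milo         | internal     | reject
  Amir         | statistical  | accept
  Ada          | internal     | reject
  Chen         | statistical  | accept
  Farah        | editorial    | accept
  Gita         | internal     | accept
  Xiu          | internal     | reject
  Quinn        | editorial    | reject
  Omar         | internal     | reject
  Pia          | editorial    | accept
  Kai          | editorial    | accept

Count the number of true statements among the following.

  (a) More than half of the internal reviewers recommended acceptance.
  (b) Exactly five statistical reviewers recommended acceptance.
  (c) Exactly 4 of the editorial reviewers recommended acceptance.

2

(a) internal: |A| = 7, |A ∩ B| = 3; needs |A ∩ B| > |A ∖ B| — false.
(b) statistical: |A| = 6, |A ∩ B| = 5; needs |A ∩ B| = 5 — true.
(c) editorial: |A| = 7, |A ∩ B| = 4; needs |A ∩ B| = 4 — true.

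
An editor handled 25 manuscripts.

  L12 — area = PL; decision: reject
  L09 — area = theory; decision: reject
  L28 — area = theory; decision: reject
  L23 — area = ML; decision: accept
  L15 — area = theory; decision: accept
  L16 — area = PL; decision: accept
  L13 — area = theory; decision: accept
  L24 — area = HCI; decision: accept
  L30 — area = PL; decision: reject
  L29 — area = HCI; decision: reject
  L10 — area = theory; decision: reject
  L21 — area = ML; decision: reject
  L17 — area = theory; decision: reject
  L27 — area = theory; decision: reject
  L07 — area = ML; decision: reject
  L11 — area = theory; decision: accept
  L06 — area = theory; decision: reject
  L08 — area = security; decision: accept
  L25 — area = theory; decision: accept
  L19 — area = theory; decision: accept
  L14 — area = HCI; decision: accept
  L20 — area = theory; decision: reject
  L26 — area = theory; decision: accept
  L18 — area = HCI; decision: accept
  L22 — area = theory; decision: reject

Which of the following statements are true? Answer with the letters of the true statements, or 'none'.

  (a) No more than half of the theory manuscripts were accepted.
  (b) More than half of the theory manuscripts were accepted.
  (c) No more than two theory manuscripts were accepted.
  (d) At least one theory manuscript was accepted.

(a), (d)

|A| = 14, |A ∩ B| = 6, |A ∖ B| = 8.
(a) |A ∩ B| ≤ |A ∖ B|: holds.
(b) |A ∩ B| > |A ∖ B|: fails.
(c) |A ∩ B| ≤ 2: fails.
(d) A ∩ B ≠ ∅ (|A ∩ B| ≥ 1): holds.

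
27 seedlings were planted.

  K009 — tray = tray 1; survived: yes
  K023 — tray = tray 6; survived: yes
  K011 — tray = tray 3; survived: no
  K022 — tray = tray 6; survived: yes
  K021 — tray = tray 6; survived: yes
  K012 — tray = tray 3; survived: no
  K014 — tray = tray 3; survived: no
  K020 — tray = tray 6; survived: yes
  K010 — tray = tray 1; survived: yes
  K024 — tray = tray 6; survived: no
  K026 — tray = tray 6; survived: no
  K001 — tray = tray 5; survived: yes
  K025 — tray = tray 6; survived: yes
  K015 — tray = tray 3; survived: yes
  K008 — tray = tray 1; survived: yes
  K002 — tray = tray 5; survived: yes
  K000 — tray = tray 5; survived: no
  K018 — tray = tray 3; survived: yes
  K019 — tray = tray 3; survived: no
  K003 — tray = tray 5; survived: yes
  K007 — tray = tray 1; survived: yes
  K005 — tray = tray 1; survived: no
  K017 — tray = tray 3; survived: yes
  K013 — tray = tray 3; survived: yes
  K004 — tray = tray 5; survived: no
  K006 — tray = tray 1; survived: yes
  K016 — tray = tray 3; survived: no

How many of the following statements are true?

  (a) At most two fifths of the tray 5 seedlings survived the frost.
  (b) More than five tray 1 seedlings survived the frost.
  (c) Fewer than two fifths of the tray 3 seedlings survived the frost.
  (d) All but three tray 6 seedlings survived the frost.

(a) tray 5: |A| = 5, |A ∩ B| = 3; needs |A ∩ B| / |A| ≤ 2/5 — false.
(b) tray 1: |A| = 6, |A ∩ B| = 5; needs |A ∩ B| > 5 — false.
(c) tray 3: |A| = 9, |A ∩ B| = 4; needs |A ∩ B| / |A| < 2/5 — false.
(d) tray 6: |A| = 7, |A ∩ B| = 5; needs |A ∖ B| = 3 — false.

0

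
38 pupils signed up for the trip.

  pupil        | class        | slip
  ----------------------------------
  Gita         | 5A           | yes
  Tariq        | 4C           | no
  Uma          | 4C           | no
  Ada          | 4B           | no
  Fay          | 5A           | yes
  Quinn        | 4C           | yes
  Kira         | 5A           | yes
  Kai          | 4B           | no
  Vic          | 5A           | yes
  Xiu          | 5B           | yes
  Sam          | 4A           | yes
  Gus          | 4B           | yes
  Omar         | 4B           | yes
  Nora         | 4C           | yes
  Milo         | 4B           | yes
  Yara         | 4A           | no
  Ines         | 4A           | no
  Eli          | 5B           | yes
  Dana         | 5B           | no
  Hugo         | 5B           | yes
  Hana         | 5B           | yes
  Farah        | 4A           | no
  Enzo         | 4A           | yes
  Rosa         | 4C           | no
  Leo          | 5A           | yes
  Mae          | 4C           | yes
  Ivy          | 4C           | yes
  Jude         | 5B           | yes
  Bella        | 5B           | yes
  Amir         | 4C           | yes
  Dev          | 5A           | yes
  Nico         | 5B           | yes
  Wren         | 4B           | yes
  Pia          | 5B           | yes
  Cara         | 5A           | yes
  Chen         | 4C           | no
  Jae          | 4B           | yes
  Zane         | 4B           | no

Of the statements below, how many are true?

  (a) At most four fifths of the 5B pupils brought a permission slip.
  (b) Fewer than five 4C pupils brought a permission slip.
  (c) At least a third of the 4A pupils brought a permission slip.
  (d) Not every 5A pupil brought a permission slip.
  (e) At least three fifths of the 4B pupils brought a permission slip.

(a) 5B: |A| = 9, |A ∩ B| = 8; needs |A ∩ B| / |A| ≤ 4/5 — false.
(b) 4C: |A| = 9, |A ∩ B| = 5; needs |A ∩ B| < 5 — false.
(c) 4A: |A| = 5, |A ∩ B| = 2; needs |A ∩ B| / |A| ≥ 1/3 — true.
(d) 5A: |A| = 7, |A ∩ B| = 7; needs A ⊄ B (|A ∖ B| ≥ 1) — false.
(e) 4B: |A| = 8, |A ∩ B| = 5; needs |A ∩ B| / |A| ≥ 3/5 — true.

2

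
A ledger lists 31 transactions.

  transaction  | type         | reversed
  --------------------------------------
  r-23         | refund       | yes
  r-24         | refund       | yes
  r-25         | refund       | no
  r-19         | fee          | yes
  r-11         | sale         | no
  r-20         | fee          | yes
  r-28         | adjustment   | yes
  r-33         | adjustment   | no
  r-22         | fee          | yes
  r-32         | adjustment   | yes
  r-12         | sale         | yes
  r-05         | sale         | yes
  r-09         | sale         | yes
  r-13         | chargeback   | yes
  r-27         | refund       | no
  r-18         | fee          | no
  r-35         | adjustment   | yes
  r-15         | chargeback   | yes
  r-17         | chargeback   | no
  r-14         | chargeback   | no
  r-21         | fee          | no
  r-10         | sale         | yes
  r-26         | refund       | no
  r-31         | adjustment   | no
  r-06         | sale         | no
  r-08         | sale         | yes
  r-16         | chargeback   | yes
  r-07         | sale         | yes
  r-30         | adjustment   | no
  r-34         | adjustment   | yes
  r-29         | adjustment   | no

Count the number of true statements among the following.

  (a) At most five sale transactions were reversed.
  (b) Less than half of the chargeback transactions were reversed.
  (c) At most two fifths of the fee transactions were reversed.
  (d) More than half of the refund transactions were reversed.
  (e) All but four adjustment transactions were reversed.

(a) sale: |A| = 8, |A ∩ B| = 6; needs |A ∩ B| ≤ 5 — false.
(b) chargeback: |A| = 5, |A ∩ B| = 3; needs |A ∩ B| < |A ∖ B| — false.
(c) fee: |A| = 5, |A ∩ B| = 3; needs |A ∩ B| / |A| ≤ 2/5 — false.
(d) refund: |A| = 5, |A ∩ B| = 2; needs |A ∩ B| > |A ∖ B| — false.
(e) adjustment: |A| = 8, |A ∩ B| = 4; needs |A ∖ B| = 4 — true.

1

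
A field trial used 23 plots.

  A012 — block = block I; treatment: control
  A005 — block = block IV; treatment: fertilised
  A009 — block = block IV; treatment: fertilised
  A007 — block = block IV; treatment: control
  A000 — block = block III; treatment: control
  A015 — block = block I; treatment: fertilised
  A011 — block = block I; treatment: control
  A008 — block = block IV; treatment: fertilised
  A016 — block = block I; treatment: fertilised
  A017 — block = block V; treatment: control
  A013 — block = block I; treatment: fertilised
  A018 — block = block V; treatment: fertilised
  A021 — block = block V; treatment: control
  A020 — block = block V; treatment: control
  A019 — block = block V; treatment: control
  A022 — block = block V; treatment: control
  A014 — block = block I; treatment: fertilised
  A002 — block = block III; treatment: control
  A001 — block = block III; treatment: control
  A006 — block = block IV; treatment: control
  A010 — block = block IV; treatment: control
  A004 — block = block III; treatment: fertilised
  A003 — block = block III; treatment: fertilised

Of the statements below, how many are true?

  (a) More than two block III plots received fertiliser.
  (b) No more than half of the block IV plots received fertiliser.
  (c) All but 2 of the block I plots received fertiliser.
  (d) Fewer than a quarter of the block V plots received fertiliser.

3

(a) block III: |A| = 5, |A ∩ B| = 2; needs |A ∩ B| > 2 — false.
(b) block IV: |A| = 6, |A ∩ B| = 3; needs |A ∩ B| ≤ |A ∖ B| — true.
(c) block I: |A| = 6, |A ∩ B| = 4; needs |A ∖ B| = 2 — true.
(d) block V: |A| = 6, |A ∩ B| = 1; needs |A ∩ B| / |A| < 1/4 — true.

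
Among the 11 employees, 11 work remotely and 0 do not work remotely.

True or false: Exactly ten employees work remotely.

Truth condition: |A ∩ B| = 10.
|A| = 11, |A ∩ B| = 11, |A ∖ B| = 0.
|A ∩ B| = 11, so the statement is false.

False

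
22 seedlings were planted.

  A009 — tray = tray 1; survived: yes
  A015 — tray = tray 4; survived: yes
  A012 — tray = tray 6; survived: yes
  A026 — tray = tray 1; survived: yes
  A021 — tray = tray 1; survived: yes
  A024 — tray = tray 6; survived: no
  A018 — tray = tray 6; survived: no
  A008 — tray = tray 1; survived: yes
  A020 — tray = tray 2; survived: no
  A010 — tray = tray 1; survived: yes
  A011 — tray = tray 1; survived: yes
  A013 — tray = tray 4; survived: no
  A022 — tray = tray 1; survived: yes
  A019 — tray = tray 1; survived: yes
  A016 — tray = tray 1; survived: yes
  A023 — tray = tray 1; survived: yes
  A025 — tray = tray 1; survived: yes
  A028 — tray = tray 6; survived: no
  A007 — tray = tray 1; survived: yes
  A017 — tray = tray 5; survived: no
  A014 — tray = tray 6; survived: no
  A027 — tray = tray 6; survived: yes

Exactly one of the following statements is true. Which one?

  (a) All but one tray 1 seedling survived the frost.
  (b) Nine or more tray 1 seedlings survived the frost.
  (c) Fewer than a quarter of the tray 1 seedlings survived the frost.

(b)

|A| = 12, |A ∩ B| = 12, |A ∖ B| = 0.
(a) requires |A ∖ B| = 1: false.
(b) requires |A ∩ B| ≥ 9: true.
(c) requires |A ∩ B| / |A| < 1/4: false.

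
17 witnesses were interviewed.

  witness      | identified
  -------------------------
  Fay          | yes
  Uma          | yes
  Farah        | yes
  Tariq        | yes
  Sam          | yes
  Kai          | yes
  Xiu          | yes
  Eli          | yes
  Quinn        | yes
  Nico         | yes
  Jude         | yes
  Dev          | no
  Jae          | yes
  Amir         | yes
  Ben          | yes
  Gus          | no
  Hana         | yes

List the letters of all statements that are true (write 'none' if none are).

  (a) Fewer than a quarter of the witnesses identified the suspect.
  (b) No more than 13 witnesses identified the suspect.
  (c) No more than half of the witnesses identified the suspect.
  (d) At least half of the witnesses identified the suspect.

(d)

|A| = 17, |A ∩ B| = 15, |A ∖ B| = 2.
(a) |A ∩ B| / |A| < 1/4: fails.
(b) |A ∩ B| ≤ 13: fails.
(c) |A ∩ B| ≤ |A ∖ B|: fails.
(d) |A ∩ B| ≥ |A ∖ B|: holds.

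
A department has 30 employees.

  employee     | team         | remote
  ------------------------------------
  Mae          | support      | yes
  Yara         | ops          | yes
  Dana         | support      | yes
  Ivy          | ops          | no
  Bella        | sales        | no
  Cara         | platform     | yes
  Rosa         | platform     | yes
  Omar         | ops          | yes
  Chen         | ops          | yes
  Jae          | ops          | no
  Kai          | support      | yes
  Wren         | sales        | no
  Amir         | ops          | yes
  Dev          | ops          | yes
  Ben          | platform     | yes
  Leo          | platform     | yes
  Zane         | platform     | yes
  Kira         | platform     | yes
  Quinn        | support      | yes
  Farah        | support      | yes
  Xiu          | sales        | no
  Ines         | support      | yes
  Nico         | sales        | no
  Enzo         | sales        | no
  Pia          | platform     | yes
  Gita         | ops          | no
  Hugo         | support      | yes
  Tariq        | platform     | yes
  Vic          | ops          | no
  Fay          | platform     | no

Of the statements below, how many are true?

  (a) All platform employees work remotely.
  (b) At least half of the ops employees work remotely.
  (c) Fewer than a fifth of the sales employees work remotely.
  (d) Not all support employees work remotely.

(a) platform: |A| = 9, |A ∩ B| = 8; needs A ⊆ B, i.e. every element of A is in B (|A ∖ B| = 0) — false.
(b) ops: |A| = 9, |A ∩ B| = 5; needs |A ∩ B| ≥ |A ∖ B| — true.
(c) sales: |A| = 5, |A ∩ B| = 0; needs |A ∩ B| / |A| < 1/5 — true.
(d) support: |A| = 7, |A ∩ B| = 7; needs A ⊄ B (|A ∖ B| ≥ 1) — false.

2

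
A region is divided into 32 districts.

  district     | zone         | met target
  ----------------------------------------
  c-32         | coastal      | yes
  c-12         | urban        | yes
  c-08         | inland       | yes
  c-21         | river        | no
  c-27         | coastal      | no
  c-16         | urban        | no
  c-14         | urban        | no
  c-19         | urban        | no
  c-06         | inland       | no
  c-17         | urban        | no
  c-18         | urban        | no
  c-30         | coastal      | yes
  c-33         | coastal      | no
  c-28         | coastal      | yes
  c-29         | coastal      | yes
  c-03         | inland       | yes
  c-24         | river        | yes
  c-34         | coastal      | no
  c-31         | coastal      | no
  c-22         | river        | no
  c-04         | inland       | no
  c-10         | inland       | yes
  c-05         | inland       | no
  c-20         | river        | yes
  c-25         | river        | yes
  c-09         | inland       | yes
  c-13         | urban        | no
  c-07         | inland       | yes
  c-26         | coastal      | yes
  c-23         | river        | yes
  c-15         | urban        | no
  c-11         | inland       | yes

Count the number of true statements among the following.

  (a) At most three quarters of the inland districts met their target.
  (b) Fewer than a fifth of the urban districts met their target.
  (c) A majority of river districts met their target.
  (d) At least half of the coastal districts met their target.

(a) inland: |A| = 9, |A ∩ B| = 6; needs |A ∩ B| / |A| ≤ 3/4 — true.
(b) urban: |A| = 8, |A ∩ B| = 1; needs |A ∩ B| / |A| < 1/5 — true.
(c) river: |A| = 6, |A ∩ B| = 4; needs |A ∩ B| > |A ∖ B| — true.
(d) coastal: |A| = 9, |A ∩ B| = 5; needs |A ∩ B| ≥ |A ∖ B| — true.

4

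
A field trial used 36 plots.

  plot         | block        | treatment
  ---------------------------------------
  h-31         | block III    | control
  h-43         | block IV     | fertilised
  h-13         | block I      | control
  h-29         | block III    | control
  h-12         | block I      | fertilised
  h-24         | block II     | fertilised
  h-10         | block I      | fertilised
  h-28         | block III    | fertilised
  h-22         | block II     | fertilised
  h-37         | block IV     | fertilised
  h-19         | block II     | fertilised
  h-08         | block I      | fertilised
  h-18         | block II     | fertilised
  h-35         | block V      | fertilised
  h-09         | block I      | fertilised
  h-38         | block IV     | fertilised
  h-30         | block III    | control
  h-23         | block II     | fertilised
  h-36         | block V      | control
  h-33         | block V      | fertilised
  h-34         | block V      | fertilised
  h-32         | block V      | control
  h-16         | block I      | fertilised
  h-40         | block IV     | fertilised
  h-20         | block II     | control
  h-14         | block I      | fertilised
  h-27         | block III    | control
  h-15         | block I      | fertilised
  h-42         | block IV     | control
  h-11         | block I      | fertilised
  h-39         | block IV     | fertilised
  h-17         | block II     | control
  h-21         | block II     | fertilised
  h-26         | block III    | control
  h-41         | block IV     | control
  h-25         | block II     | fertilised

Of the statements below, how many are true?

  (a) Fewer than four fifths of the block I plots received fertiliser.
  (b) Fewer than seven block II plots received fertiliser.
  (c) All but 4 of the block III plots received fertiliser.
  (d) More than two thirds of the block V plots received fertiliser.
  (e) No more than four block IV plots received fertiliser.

(a) block I: |A| = 9, |A ∩ B| = 8; needs |A ∩ B| / |A| < 4/5 — false.
(b) block II: |A| = 9, |A ∩ B| = 7; needs |A ∩ B| < 7 — false.
(c) block III: |A| = 6, |A ∩ B| = 1; needs |A ∖ B| = 4 — false.
(d) block V: |A| = 5, |A ∩ B| = 3; needs |A ∩ B| / |A| > 2/3 — false.
(e) block IV: |A| = 7, |A ∩ B| = 5; needs |A ∩ B| ≤ 4 — false.

0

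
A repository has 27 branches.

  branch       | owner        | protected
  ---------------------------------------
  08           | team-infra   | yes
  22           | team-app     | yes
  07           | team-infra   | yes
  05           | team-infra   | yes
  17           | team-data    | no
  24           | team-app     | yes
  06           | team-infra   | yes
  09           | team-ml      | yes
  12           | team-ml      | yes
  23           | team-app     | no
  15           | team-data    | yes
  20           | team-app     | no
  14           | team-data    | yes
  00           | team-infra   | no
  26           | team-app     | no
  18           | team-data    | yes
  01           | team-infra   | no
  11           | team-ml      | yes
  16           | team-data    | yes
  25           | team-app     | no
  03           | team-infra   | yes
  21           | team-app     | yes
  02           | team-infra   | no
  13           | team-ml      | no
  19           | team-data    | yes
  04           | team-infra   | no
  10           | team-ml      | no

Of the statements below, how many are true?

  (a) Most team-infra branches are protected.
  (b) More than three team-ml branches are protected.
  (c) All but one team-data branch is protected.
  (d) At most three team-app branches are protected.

3

(a) team-infra: |A| = 9, |A ∩ B| = 5; needs |A ∩ B| > |A ∖ B| — true.
(b) team-ml: |A| = 5, |A ∩ B| = 3; needs |A ∩ B| > 3 — false.
(c) team-data: |A| = 6, |A ∩ B| = 5; needs |A ∖ B| = 1 — true.
(d) team-app: |A| = 7, |A ∩ B| = 3; needs |A ∩ B| ≤ 3 — true.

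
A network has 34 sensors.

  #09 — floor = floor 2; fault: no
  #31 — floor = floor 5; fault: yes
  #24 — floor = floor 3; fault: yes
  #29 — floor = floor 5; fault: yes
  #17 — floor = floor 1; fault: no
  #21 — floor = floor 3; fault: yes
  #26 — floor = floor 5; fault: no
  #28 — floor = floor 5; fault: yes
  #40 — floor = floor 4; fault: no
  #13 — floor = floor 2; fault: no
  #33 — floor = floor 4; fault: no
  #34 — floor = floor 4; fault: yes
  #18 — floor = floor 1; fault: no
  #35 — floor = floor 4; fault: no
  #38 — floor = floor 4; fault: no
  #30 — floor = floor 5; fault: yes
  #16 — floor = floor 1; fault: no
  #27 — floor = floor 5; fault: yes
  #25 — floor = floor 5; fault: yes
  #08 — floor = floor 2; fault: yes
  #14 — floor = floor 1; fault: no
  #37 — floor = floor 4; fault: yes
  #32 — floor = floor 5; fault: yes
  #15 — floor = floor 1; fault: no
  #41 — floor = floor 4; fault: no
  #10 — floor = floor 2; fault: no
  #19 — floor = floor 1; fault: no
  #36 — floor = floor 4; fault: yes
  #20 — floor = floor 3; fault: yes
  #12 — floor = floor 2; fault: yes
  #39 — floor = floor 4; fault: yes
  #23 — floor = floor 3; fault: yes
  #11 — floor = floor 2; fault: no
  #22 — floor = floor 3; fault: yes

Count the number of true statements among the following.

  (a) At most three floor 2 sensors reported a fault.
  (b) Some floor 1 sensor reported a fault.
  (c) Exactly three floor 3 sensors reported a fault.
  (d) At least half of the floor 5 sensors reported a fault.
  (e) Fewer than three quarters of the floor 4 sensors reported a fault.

3

(a) floor 2: |A| = 6, |A ∩ B| = 2; needs |A ∩ B| ≤ 3 — true.
(b) floor 1: |A| = 6, |A ∩ B| = 0; needs A ∩ B ≠ ∅ (|A ∩ B| ≥ 1) — false.
(c) floor 3: |A| = 5, |A ∩ B| = 5; needs |A ∩ B| = 3 — false.
(d) floor 5: |A| = 8, |A ∩ B| = 7; needs |A ∩ B| ≥ |A ∖ B| — true.
(e) floor 4: |A| = 9, |A ∩ B| = 4; needs |A ∩ B| / |A| < 3/4 — true.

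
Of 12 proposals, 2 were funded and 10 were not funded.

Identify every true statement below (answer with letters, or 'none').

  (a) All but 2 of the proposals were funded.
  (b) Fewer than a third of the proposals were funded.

(b)

|A| = 12, |A ∩ B| = 2, |A ∖ B| = 10.
(a) |A ∖ B| = 2: fails.
(b) |A ∩ B| / |A| < 1/3: holds.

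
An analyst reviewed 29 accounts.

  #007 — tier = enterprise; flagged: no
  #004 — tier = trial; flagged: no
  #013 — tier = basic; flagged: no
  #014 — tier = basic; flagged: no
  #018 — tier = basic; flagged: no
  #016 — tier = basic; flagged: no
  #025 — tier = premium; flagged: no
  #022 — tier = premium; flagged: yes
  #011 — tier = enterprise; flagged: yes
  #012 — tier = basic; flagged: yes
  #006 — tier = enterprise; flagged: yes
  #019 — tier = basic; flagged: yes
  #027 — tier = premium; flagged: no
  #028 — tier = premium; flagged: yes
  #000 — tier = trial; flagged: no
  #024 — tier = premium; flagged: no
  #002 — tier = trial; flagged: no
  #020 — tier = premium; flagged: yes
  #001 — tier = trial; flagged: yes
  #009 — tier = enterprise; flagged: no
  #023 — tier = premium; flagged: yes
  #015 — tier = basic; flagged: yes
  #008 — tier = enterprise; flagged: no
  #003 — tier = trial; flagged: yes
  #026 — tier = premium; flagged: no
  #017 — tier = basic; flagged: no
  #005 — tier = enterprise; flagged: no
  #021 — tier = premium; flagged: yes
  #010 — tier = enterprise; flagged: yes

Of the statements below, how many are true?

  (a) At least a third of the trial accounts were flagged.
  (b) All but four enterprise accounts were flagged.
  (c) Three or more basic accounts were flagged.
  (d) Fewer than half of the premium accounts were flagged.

3

(a) trial: |A| = 5, |A ∩ B| = 2; needs |A ∩ B| / |A| ≥ 1/3 — true.
(b) enterprise: |A| = 7, |A ∩ B| = 3; needs |A ∖ B| = 4 — true.
(c) basic: |A| = 8, |A ∩ B| = 3; needs |A ∩ B| ≥ 3 — true.
(d) premium: |A| = 9, |A ∩ B| = 5; needs |A ∩ B| < |A ∖ B| — false.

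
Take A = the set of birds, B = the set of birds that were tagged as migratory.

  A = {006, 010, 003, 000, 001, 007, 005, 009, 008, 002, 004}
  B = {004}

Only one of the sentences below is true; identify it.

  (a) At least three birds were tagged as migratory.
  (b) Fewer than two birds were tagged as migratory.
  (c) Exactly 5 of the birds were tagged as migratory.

|A| = 11, |A ∩ B| = 1, |A ∖ B| = 10.
(a) requires |A ∩ B| ≥ 3: false.
(b) requires |A ∩ B| < 2: true.
(c) requires |A ∩ B| = 5: false.

(b)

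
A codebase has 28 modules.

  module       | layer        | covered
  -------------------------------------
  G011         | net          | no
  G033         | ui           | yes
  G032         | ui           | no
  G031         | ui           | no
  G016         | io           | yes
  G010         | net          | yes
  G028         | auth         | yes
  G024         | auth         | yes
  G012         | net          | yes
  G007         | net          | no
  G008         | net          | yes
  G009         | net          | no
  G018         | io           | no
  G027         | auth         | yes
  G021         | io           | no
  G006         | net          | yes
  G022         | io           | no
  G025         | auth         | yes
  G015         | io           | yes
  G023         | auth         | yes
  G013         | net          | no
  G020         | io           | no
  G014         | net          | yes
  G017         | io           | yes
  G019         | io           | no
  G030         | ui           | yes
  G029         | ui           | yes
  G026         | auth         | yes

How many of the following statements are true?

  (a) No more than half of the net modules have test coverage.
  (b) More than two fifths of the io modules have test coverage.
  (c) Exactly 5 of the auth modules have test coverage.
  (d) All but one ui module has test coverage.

0

(a) net: |A| = 9, |A ∩ B| = 5; needs |A ∩ B| ≤ |A ∖ B| — false.
(b) io: |A| = 8, |A ∩ B| = 3; needs |A ∩ B| / |A| > 2/5 — false.
(c) auth: |A| = 6, |A ∩ B| = 6; needs |A ∩ B| = 5 — false.
(d) ui: |A| = 5, |A ∩ B| = 3; needs |A ∖ B| = 1 — false.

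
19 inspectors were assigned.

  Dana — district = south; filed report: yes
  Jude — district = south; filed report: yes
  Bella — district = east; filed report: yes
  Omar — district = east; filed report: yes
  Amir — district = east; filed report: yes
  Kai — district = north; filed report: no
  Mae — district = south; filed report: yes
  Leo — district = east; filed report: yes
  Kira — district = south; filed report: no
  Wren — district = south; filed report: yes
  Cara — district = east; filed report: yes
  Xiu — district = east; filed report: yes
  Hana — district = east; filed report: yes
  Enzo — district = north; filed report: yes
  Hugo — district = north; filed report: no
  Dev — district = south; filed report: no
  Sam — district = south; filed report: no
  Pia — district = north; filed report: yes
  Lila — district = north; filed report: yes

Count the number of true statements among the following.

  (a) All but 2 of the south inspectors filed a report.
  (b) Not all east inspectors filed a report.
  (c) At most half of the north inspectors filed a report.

0

(a) south: |A| = 7, |A ∩ B| = 4; needs |A ∖ B| = 2 — false.
(b) east: |A| = 7, |A ∩ B| = 7; needs A ⊄ B (|A ∖ B| ≥ 1) — false.
(c) north: |A| = 5, |A ∩ B| = 3; needs |A ∩ B| ≤ |A ∖ B| — false.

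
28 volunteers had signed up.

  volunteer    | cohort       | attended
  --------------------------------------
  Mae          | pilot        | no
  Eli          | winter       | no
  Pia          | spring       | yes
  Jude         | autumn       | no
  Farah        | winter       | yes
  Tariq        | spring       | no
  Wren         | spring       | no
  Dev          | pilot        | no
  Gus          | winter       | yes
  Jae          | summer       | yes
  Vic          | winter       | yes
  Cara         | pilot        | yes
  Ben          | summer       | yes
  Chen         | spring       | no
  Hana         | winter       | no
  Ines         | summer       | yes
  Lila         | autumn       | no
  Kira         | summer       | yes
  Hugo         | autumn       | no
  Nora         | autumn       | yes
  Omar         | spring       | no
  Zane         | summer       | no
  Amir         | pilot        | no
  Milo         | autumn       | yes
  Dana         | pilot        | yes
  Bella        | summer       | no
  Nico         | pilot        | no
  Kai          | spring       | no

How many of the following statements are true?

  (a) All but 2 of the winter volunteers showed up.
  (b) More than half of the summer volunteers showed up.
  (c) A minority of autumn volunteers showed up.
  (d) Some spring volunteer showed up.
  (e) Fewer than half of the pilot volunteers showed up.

(a) winter: |A| = 5, |A ∩ B| = 3; needs |A ∖ B| = 2 — true.
(b) summer: |A| = 6, |A ∩ B| = 4; needs |A ∩ B| > |A ∖ B| — true.
(c) autumn: |A| = 5, |A ∩ B| = 2; needs |A ∩ B| < |A ∖ B| — true.
(d) spring: |A| = 6, |A ∩ B| = 1; needs A ∩ B ≠ ∅ (|A ∩ B| ≥ 1) — true.
(e) pilot: |A| = 6, |A ∩ B| = 2; needs |A ∩ B| < |A ∖ B| — true.

5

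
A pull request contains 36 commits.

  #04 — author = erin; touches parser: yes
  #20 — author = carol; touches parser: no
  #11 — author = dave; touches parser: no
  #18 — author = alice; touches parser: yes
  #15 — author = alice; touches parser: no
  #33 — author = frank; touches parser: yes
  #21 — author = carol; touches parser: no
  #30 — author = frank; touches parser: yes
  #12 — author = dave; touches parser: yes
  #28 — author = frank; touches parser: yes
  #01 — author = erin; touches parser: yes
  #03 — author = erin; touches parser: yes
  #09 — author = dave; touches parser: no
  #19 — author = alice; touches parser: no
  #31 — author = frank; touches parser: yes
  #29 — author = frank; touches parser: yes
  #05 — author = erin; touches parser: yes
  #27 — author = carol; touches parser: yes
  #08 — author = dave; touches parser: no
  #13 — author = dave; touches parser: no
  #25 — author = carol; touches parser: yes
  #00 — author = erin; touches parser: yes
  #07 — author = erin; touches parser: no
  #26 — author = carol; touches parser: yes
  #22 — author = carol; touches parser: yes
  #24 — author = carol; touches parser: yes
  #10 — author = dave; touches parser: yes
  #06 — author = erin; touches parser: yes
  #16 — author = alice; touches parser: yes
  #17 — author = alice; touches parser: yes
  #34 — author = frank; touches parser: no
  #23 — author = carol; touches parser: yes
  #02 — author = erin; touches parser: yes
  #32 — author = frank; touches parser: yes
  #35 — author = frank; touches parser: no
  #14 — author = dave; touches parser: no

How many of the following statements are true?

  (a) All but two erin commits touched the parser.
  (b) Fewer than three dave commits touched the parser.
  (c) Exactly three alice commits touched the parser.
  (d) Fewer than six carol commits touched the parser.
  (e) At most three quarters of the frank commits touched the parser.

3

(a) erin: |A| = 8, |A ∩ B| = 7; needs |A ∖ B| = 2 — false.
(b) dave: |A| = 7, |A ∩ B| = 2; needs |A ∩ B| < 3 — true.
(c) alice: |A| = 5, |A ∩ B| = 3; needs |A ∩ B| = 3 — true.
(d) carol: |A| = 8, |A ∩ B| = 6; needs |A ∩ B| < 6 — false.
(e) frank: |A| = 8, |A ∩ B| = 6; needs |A ∩ B| / |A| ≤ 3/4 — true.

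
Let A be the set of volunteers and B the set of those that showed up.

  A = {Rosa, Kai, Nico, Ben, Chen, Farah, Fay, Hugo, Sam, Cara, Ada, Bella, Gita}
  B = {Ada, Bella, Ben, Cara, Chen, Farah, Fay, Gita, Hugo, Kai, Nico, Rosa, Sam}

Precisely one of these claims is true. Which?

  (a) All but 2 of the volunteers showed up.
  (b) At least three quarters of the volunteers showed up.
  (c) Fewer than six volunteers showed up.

|A| = 13, |A ∩ B| = 13, |A ∖ B| = 0.
(a) requires |A ∖ B| = 2: false.
(b) requires |A ∩ B| / |A| ≥ 3/4: true.
(c) requires |A ∩ B| < 6: false.

(b)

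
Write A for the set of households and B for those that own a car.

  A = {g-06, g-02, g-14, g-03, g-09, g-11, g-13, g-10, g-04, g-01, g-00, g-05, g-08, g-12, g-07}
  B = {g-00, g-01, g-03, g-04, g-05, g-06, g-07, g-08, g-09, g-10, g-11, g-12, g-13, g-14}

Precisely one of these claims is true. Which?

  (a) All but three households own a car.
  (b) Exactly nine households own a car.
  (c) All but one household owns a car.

(c)

|A| = 15, |A ∩ B| = 14, |A ∖ B| = 1.
(a) requires |A ∖ B| = 3: false.
(b) requires |A ∩ B| = 9: false.
(c) requires |A ∖ B| = 1: true.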